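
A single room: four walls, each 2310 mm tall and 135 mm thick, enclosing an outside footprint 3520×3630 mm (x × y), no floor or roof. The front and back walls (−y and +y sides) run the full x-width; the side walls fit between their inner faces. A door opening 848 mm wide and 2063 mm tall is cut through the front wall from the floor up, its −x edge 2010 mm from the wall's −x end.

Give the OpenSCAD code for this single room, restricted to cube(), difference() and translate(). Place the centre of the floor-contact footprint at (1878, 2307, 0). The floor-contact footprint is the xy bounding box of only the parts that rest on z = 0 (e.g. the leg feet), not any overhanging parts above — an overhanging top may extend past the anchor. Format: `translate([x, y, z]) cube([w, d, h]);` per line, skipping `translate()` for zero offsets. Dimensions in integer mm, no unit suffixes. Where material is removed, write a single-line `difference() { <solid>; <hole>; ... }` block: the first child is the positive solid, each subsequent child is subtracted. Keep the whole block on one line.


difference() { translate([118, 492, 0]) cube([3520, 135, 2310]); translate([2128, 492, 0]) cube([848, 135, 2063]); }
translate([118, 3987, 0]) cube([3520, 135, 2310]);
translate([118, 627, 0]) cube([135, 3360, 2310]);
translate([3503, 627, 0]) cube([135, 3360, 2310]);


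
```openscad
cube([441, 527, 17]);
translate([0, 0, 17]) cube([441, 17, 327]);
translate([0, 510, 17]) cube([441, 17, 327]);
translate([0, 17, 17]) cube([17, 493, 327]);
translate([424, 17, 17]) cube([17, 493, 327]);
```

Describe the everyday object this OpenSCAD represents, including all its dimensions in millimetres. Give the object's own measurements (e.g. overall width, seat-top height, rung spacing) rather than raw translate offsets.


An open-topped rectangular box: outside dimensions 441×527×344 mm, with a uniform wall and base thickness of 17 mm. The base is a full 441×527 slab on the floor; four walls sit on top of the base. The front and back walls (the −y and +y sides) span the full width; the two side walls fit between them.


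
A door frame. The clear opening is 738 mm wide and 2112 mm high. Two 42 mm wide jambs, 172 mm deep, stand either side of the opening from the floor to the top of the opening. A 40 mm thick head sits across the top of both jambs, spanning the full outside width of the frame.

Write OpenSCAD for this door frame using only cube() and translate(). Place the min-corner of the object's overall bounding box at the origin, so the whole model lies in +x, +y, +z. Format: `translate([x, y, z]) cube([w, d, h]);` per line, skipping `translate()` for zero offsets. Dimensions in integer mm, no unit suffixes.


cube([42, 172, 2112]);
translate([780, 0, 0]) cube([42, 172, 2112]);
translate([0, 0, 2112]) cube([822, 172, 40]);


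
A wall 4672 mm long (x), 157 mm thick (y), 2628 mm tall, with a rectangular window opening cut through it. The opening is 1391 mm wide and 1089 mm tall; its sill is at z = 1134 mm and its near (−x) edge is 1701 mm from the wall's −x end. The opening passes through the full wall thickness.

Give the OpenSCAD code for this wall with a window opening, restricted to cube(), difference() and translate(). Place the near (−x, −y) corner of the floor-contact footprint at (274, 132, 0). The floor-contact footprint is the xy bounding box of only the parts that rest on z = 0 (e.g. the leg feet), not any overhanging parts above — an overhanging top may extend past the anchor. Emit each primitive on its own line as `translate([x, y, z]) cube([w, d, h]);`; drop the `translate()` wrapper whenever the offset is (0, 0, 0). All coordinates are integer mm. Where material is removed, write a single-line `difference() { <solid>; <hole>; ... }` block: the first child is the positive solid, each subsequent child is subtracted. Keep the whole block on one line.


difference() { translate([274, 132, 0]) cube([4672, 157, 2628]); translate([1975, 132, 1134]) cube([1391, 157, 1089]); }


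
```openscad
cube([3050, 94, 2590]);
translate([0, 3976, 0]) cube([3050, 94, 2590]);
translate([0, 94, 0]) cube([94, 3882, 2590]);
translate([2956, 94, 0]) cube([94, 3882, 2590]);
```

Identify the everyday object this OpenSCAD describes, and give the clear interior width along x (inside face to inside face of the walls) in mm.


A house (or room) frame. The interior width is 2862 mm.

Four 2590 mm walls enclosing a rectangle with no floor or roof — a room or house frame. Outside width is 3050 mm and wall thickness is 94 mm, so the interior width is 3050 − 2 × 94 = 2862 mm.


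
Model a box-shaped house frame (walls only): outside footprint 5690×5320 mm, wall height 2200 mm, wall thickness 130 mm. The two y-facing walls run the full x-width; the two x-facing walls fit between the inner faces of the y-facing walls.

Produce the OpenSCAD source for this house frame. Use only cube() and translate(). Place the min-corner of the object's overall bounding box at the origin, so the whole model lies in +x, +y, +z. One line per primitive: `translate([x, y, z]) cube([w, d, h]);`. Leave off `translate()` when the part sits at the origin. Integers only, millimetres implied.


cube([5690, 130, 2200]);
translate([0, 5190, 0]) cube([5690, 130, 2200]);
translate([0, 130, 0]) cube([130, 5060, 2200]);
translate([5560, 130, 0]) cube([130, 5060, 2200]);


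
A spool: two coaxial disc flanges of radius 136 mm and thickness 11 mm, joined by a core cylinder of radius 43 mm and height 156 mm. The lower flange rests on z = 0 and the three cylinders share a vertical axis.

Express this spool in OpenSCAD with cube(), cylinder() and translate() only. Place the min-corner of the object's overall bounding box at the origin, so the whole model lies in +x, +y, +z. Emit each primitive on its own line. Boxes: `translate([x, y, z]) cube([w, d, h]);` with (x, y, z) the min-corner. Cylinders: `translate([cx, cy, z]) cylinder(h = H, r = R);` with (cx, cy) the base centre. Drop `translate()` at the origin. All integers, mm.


translate([136, 136, 0]) cylinder(h = 11, r = 136);
translate([136, 136, 11]) cylinder(h = 156, r = 43);
translate([136, 136, 167]) cylinder(h = 11, r = 136);


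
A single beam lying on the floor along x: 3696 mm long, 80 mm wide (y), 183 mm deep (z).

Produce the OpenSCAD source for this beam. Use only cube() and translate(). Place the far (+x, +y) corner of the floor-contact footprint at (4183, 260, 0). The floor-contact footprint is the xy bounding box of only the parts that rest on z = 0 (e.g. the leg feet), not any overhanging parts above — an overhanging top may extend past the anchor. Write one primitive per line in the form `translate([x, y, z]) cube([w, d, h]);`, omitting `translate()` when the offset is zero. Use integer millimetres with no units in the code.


translate([487, 180, 0]) cube([3696, 80, 183]);


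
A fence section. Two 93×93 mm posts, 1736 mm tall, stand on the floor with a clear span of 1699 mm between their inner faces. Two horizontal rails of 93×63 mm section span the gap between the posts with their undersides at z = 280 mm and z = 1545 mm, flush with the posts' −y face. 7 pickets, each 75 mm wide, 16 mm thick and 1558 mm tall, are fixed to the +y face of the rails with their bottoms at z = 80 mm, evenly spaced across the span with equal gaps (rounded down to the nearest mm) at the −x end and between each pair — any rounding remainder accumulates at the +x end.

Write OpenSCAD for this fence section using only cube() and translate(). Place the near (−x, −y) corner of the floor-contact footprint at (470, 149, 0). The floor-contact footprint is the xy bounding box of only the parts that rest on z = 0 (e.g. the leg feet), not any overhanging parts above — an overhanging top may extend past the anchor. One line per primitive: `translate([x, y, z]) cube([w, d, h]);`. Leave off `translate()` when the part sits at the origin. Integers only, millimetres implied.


translate([470, 149, 0]) cube([93, 93, 1736]);
translate([2262, 149, 0]) cube([93, 93, 1736]);
translate([563, 149, 280]) cube([1699, 93, 63]);
translate([563, 149, 1545]) cube([1699, 93, 63]);
translate([709, 242, 80]) cube([75, 16, 1558]);
translate([930, 242, 80]) cube([75, 16, 1558]);
translate([1151, 242, 80]) cube([75, 16, 1558]);
translate([1372, 242, 80]) cube([75, 16, 1558]);
translate([1593, 242, 80]) cube([75, 16, 1558]);
translate([1814, 242, 80]) cube([75, 16, 1558]);
translate([2035, 242, 80]) cube([75, 16, 1558]);


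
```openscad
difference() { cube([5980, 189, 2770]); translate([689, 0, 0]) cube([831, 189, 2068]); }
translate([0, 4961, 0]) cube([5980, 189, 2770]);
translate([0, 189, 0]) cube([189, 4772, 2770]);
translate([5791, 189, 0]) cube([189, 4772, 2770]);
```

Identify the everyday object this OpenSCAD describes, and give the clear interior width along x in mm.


A single room. The interior width is 5602 mm.

Four walls enclosing a rectangle with a door in the front wall — a room. Outside width 5980 minus two 189 mm walls gives 5602 mm.


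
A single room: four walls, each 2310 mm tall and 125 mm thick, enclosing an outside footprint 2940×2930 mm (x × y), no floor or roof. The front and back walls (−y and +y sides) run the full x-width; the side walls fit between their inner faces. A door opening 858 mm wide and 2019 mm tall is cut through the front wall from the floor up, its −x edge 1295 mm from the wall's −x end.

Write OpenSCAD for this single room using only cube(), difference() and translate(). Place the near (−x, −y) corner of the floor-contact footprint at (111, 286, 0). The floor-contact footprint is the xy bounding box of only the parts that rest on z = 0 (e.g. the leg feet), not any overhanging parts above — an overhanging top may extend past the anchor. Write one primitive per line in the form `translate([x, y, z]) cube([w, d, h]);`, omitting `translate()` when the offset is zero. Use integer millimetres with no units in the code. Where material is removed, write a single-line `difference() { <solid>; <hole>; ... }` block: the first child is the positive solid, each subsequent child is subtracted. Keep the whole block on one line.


difference() { translate([111, 286, 0]) cube([2940, 125, 2310]); translate([1406, 286, 0]) cube([858, 125, 2019]); }
translate([111, 3091, 0]) cube([2940, 125, 2310]);
translate([111, 411, 0]) cube([125, 2680, 2310]);
translate([2926, 411, 0]) cube([125, 2680, 2310]);


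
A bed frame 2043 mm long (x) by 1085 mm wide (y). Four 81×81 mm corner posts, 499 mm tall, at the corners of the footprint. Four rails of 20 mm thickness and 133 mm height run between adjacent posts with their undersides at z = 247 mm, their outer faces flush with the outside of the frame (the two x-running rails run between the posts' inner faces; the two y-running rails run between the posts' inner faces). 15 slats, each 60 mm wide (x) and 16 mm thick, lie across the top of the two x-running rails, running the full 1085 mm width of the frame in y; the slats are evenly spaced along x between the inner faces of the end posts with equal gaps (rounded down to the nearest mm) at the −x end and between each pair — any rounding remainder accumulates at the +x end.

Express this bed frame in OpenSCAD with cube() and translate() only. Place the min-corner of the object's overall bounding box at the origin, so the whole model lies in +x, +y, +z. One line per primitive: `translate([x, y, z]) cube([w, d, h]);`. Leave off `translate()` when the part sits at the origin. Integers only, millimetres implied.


cube([81, 81, 499]);
translate([0, 1004, 0]) cube([81, 81, 499]);
translate([1962, 0, 0]) cube([81, 81, 499]);
translate([1962, 1004, 0]) cube([81, 81, 499]);
translate([81, 0, 247]) cube([1881, 20, 133]);
translate([81, 1065, 247]) cube([1881, 20, 133]);
translate([0, 81, 247]) cube([20, 923, 133]);
translate([2023, 81, 247]) cube([20, 923, 133]);
translate([142, 0, 380]) cube([60, 1085, 16]);
translate([263, 0, 380]) cube([60, 1085, 16]);
translate([384, 0, 380]) cube([60, 1085, 16]);
translate([505, 0, 380]) cube([60, 1085, 16]);
translate([626, 0, 380]) cube([60, 1085, 16]);
translate([747, 0, 380]) cube([60, 1085, 16]);
translate([868, 0, 380]) cube([60, 1085, 16]);
translate([989, 0, 380]) cube([60, 1085, 16]);
translate([1110, 0, 380]) cube([60, 1085, 16]);
translate([1231, 0, 380]) cube([60, 1085, 16]);
translate([1352, 0, 380]) cube([60, 1085, 16]);
translate([1473, 0, 380]) cube([60, 1085, 16]);
translate([1594, 0, 380]) cube([60, 1085, 16]);
translate([1715, 0, 380]) cube([60, 1085, 16]);
translate([1836, 0, 380]) cube([60, 1085, 16]);


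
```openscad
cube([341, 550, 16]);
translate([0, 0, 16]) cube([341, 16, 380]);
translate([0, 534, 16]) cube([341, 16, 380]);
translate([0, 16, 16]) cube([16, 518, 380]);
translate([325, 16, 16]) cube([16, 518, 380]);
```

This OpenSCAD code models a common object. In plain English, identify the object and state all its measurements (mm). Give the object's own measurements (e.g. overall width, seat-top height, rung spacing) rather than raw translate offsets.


An open-topped rectangular box: outside dimensions 341×550×396 mm, with a uniform wall and base thickness of 16 mm. The base is a full 341×550 slab on the floor; four walls sit on top of the base. The front and back walls (the −y and +y sides) span the full width; the two side walls fit between them.


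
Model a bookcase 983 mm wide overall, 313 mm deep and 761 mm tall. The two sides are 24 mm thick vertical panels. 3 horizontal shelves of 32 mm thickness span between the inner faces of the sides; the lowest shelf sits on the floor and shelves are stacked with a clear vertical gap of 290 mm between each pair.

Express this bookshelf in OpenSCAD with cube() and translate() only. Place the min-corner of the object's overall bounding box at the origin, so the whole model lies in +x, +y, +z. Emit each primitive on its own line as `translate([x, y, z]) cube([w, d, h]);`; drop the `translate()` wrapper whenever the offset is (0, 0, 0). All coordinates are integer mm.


cube([24, 313, 761]);
translate([959, 0, 0]) cube([24, 313, 761]);
translate([24, 0, 0]) cube([935, 313, 32]);
translate([24, 0, 322]) cube([935, 313, 32]);
translate([24, 0, 644]) cube([935, 313, 32]);


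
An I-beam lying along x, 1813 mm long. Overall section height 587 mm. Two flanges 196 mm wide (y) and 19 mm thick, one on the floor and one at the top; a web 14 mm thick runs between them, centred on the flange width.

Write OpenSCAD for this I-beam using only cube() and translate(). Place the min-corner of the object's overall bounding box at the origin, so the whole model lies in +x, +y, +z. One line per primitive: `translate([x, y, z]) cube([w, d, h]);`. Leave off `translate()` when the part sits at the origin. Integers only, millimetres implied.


cube([1813, 196, 19]);
translate([0, 91, 19]) cube([1813, 14, 549]);
translate([0, 0, 568]) cube([1813, 196, 19]);


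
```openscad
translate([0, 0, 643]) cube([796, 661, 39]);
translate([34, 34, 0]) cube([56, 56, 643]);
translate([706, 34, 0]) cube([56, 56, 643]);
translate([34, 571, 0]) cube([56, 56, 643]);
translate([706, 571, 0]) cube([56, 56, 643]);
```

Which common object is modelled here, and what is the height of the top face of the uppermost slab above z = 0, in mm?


A table. The table height is 682 mm.

A 796×661×39 slab sits at z = 643 on four 56 mm square posts — a table. The top surface is at 643 + 39 = 682 mm.


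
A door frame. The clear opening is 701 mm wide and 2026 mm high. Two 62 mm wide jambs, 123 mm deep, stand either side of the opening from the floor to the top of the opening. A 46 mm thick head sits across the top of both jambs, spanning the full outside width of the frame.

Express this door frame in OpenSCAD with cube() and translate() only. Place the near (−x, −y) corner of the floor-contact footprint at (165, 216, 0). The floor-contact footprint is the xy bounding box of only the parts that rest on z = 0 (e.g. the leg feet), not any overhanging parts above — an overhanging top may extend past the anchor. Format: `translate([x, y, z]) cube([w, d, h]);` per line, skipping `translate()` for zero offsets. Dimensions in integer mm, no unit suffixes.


translate([165, 216, 0]) cube([62, 123, 2026]);
translate([928, 216, 0]) cube([62, 123, 2026]);
translate([165, 216, 2026]) cube([825, 123, 46]);


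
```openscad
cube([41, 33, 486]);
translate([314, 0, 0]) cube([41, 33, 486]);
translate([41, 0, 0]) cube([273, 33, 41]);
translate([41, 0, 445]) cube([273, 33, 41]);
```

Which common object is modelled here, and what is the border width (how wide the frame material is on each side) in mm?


A picture frame. The border width is 41 mm.

Four thin pieces enclosing a rectangular opening — a picture frame. The two full-height stiles are 486 mm tall; the top rail sits at z = 445 and is 41 mm tall, so the border above the opening is 486 − 445 = 41 mm, matching the stile x-width.


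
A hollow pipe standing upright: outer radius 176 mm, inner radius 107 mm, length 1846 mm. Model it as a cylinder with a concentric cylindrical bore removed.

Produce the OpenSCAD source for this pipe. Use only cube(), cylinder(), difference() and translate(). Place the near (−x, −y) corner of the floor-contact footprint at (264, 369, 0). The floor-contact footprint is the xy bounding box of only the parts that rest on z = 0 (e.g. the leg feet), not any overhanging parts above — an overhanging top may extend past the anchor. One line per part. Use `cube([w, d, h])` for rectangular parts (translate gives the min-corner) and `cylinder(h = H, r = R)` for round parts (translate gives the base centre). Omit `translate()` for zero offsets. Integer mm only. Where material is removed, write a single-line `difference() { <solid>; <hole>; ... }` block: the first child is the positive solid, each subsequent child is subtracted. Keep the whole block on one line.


difference() { translate([440, 545, 0]) cylinder(h = 1846, r = 176); translate([440, 545, 0]) cylinder(h = 1846, r = 107); }


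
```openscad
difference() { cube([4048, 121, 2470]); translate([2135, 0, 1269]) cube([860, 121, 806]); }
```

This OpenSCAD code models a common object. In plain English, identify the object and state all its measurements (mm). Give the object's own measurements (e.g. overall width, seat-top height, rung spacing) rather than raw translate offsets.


A wall 4048 mm long (x), 121 mm thick (y), 2470 mm tall, with a rectangular window opening cut through it. The opening is 860 mm wide and 806 mm tall; its sill is at z = 1269 mm and its near (−x) edge is 2135 mm from the wall's −x end. The opening passes through the full wall thickness.


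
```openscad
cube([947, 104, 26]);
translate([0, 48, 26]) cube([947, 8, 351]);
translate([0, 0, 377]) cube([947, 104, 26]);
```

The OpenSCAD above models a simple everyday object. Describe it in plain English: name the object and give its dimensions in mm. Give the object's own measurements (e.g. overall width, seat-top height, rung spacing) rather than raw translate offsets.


An I-beam lying along x, 947 mm long. Overall section height 403 mm. Two flanges 104 mm wide (y) and 26 mm thick, one on the floor and one at the top; a web 8 mm thick runs between them, centred on the flange width.


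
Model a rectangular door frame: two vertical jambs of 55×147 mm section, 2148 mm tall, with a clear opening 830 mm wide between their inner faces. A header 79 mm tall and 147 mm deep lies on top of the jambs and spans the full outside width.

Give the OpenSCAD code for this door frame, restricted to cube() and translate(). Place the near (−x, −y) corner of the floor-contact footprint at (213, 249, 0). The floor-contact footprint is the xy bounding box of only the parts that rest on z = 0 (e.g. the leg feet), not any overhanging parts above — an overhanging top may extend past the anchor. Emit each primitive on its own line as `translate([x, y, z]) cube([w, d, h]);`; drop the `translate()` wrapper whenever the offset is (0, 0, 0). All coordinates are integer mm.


translate([213, 249, 0]) cube([55, 147, 2148]);
translate([1098, 249, 0]) cube([55, 147, 2148]);
translate([213, 249, 2148]) cube([940, 147, 79]);


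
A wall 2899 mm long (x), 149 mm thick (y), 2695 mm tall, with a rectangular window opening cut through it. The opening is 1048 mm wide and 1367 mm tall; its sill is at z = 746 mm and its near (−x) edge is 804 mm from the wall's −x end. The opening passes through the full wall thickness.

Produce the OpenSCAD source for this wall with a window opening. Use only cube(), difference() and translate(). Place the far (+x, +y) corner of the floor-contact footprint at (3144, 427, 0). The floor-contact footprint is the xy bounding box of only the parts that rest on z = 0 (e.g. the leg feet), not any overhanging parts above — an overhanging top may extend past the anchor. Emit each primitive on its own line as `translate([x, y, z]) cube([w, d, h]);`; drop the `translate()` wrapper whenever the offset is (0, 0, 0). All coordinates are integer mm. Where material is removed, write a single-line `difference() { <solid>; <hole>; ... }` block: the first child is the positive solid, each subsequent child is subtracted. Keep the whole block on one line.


difference() { translate([245, 278, 0]) cube([2899, 149, 2695]); translate([1049, 278, 746]) cube([1048, 149, 1367]); }


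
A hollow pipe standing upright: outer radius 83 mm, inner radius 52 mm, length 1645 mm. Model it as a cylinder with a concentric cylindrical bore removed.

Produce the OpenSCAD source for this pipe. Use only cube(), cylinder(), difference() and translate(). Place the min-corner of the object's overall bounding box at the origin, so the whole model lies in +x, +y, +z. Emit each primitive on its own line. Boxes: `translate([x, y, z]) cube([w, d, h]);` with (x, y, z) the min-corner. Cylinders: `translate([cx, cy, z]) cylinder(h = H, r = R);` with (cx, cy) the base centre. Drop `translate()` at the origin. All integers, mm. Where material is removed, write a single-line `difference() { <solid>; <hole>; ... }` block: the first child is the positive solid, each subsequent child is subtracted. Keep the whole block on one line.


difference() { translate([83, 83, 0]) cylinder(h = 1645, r = 83); translate([83, 83, 0]) cylinder(h = 1645, r = 52); }


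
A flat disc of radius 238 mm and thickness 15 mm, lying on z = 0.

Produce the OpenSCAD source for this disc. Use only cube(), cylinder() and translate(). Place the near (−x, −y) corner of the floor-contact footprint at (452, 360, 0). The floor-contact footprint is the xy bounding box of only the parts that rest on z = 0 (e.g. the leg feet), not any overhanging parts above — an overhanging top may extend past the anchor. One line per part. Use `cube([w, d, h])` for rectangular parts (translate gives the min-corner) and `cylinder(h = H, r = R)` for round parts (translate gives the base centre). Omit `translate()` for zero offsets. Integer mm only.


translate([690, 598, 0]) cylinder(h = 15, r = 238);


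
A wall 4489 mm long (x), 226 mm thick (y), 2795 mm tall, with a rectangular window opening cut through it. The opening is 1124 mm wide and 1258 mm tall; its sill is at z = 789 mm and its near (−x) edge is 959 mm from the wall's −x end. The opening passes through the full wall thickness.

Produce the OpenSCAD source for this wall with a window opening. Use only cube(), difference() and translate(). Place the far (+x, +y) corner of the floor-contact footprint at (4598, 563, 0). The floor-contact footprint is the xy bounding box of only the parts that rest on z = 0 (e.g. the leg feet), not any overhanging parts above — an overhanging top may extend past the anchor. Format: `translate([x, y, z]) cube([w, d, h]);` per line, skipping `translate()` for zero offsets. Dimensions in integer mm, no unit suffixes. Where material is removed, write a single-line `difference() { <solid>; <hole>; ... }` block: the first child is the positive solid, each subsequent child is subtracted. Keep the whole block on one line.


difference() { translate([109, 337, 0]) cube([4489, 226, 2795]); translate([1068, 337, 789]) cube([1124, 226, 1258]); }


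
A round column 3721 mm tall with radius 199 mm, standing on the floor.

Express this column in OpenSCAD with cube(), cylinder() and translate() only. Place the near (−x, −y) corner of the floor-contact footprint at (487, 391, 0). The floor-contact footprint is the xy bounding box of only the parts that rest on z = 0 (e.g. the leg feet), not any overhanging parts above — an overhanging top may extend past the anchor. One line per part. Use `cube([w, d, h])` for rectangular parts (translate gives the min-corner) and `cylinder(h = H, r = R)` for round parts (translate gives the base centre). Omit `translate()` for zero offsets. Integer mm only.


translate([686, 590, 0]) cylinder(h = 3721, r = 199);


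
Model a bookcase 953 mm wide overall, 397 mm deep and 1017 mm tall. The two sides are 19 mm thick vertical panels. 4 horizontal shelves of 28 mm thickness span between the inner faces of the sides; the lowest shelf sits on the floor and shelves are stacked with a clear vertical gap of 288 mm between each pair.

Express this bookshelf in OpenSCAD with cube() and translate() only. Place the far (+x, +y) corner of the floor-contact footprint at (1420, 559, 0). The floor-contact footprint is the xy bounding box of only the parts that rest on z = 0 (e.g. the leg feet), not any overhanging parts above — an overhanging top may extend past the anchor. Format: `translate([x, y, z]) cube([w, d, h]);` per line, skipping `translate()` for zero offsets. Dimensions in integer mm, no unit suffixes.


translate([467, 162, 0]) cube([19, 397, 1017]);
translate([1401, 162, 0]) cube([19, 397, 1017]);
translate([486, 162, 0]) cube([915, 397, 28]);
translate([486, 162, 316]) cube([915, 397, 28]);
translate([486, 162, 632]) cube([915, 397, 28]);
translate([486, 162, 948]) cube([915, 397, 28]);


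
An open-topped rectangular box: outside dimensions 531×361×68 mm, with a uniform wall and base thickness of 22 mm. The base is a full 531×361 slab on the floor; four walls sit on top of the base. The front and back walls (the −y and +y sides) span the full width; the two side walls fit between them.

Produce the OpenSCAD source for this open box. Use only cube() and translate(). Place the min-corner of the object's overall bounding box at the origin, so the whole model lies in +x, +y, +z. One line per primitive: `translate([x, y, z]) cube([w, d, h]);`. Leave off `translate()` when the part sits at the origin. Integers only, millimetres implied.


cube([531, 361, 22]);
translate([0, 0, 22]) cube([531, 22, 46]);
translate([0, 339, 22]) cube([531, 22, 46]);
translate([0, 22, 22]) cube([22, 317, 46]);
translate([509, 22, 22]) cube([22, 317, 46]);


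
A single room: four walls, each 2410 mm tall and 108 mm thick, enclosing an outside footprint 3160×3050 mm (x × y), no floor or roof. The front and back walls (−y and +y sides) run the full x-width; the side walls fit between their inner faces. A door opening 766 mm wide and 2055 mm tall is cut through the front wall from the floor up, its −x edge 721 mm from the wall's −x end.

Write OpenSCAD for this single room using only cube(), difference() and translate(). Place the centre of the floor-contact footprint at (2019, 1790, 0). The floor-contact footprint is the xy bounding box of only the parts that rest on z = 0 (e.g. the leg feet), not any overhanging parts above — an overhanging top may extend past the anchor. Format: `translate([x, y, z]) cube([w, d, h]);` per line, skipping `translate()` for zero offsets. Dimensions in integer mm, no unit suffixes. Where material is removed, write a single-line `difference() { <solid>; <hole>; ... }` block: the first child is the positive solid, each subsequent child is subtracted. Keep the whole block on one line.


difference() { translate([439, 265, 0]) cube([3160, 108, 2410]); translate([1160, 265, 0]) cube([766, 108, 2055]); }
translate([439, 3207, 0]) cube([3160, 108, 2410]);
translate([439, 373, 0]) cube([108, 2834, 2410]);
translate([3491, 373, 0]) cube([108, 2834, 2410]);


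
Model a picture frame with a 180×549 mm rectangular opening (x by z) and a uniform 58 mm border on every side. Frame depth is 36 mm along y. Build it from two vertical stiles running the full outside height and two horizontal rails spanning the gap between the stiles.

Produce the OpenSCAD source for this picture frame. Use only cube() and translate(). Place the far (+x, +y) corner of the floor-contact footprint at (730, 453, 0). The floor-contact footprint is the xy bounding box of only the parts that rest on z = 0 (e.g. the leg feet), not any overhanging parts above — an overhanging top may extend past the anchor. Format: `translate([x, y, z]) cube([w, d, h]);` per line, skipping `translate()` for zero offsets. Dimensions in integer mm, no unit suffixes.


translate([434, 417, 0]) cube([58, 36, 665]);
translate([672, 417, 0]) cube([58, 36, 665]);
translate([492, 417, 0]) cube([180, 36, 58]);
translate([492, 417, 607]) cube([180, 36, 58]);


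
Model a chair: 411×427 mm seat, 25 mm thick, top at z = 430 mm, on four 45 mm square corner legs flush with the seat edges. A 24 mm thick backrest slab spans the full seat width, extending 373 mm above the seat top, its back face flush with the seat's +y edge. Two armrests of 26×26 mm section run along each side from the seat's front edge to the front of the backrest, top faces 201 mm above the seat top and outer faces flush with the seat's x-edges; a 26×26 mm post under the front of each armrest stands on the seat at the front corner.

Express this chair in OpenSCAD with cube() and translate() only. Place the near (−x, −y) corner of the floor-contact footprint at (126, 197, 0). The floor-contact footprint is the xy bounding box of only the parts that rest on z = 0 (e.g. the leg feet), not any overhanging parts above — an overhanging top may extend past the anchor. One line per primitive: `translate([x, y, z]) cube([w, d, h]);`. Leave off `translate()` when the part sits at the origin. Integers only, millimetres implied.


// leg_h = 430 - 25 = 405
// arm post h = 201 - 26 = 175
translate([126, 197, 405]) cube([411, 427, 25]);
translate([126, 197, 0]) cube([45, 45, 405]);
translate([492, 197, 0]) cube([45, 45, 405]);
translate([126, 579, 0]) cube([45, 45, 405]);
translate([492, 579, 0]) cube([45, 45, 405]);
translate([126, 600, 430]) cube([411, 24, 373]);
translate([126, 197, 605]) cube([26, 403, 26]);
translate([511, 197, 605]) cube([26, 403, 26]);
translate([126, 197, 430]) cube([26, 26, 175]);
translate([511, 197, 430]) cube([26, 26, 175]);


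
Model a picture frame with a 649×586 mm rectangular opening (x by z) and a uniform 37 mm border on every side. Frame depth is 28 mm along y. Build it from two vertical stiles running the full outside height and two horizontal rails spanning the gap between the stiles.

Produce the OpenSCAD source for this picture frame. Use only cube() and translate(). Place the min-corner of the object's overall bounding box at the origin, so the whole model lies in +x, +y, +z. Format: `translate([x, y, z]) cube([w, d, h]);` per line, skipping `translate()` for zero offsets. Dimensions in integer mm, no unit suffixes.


cube([37, 28, 660]);
translate([686, 0, 0]) cube([37, 28, 660]);
translate([37, 0, 0]) cube([649, 28, 37]);
translate([37, 0, 623]) cube([649, 28, 37]);


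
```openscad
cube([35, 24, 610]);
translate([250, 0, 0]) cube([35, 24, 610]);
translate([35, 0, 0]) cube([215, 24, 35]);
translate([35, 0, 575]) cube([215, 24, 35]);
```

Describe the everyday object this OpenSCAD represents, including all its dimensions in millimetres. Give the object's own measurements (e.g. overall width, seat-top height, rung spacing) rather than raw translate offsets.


A rectangular picture frame lying in the x–z plane (depth along y). The opening is 215 mm wide (x) by 540 mm tall (z), surrounded by a border 35 mm wide on all four sides. The frame is 24 mm deep and is made of two full-height vertical stiles with two horizontal rails fitted between them.


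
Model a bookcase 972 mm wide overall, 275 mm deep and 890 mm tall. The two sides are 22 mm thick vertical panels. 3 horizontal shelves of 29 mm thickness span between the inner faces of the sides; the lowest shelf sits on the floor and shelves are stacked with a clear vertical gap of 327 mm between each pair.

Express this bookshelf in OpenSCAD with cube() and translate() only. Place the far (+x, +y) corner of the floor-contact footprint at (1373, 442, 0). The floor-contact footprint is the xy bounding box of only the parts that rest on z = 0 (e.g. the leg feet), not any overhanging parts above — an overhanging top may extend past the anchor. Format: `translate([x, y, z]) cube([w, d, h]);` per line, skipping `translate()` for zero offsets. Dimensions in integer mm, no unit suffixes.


translate([401, 167, 0]) cube([22, 275, 890]);
translate([1351, 167, 0]) cube([22, 275, 890]);
translate([423, 167, 0]) cube([928, 275, 29]);
translate([423, 167, 356]) cube([928, 275, 29]);
translate([423, 167, 712]) cube([928, 275, 29]);


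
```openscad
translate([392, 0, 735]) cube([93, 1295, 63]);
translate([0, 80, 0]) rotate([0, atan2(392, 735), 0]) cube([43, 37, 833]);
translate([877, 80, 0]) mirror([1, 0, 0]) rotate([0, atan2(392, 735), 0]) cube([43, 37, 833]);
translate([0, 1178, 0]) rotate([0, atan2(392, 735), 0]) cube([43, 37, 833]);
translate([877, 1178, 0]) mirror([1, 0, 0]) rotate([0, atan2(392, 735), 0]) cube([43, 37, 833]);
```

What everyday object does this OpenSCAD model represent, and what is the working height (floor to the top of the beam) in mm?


A sawhorse. The overall height is 798 mm.

A beam across two mirrored pairs of raked legs — a sawhorse. The beam's underside is at z = 735 (matching the legs' vertical rise in atan2(392, 735)) and the beam is 63 mm tall, so its top is at 735 + 63 = 798 mm. The raked legs top out at the beam's underside, so that is the highest point.


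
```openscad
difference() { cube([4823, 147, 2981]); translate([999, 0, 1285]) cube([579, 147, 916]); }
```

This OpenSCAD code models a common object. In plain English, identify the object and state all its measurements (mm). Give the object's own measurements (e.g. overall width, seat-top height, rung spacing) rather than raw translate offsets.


A wall 4823 mm long (x), 147 mm thick (y), 2981 mm tall, with a rectangular window opening cut through it. The opening is 579 mm wide and 916 mm tall; its sill is at z = 1285 mm and its near (−x) edge is 999 mm from the wall's −x end. The opening passes through the full wall thickness.


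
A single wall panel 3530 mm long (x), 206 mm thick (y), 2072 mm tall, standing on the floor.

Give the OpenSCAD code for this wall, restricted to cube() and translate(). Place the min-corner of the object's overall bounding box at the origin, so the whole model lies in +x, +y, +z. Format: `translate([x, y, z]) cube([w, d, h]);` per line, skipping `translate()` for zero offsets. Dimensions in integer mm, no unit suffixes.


cube([3530, 206, 2072]);


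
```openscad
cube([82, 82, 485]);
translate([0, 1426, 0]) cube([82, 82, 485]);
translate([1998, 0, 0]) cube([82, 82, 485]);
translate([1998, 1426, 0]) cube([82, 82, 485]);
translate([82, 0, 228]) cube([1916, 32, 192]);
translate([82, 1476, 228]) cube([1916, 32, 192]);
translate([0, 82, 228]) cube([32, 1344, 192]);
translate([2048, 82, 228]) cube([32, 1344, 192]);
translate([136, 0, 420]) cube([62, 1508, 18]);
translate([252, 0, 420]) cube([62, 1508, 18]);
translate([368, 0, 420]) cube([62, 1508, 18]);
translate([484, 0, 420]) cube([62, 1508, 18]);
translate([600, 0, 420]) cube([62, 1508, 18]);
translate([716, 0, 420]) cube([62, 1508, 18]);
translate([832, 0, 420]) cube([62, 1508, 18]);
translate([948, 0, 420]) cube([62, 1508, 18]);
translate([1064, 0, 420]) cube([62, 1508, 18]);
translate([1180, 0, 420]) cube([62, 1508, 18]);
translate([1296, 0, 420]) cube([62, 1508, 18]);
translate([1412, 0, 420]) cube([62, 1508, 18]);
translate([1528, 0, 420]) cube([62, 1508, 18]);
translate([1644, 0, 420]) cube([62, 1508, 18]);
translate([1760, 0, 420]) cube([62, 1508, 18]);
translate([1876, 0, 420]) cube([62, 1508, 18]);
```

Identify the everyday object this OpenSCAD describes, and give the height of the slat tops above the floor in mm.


A bed frame. The slat-top height is 438 mm.

Four posts, four rails, and a row of slats — a bed frame. Slats sit on the rails at z = 228 + 192 = 420; with slat thickness 18, the top is 438 mm.


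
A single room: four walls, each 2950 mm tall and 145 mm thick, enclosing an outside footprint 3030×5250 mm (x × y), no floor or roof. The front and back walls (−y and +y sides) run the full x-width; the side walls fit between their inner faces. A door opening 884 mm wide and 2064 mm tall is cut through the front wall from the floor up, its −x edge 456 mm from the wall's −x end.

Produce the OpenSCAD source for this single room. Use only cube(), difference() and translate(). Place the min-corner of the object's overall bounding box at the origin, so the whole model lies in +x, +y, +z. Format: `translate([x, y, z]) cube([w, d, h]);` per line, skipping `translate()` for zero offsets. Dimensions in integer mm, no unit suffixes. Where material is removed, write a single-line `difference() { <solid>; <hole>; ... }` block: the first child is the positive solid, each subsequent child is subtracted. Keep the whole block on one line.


difference() { cube([3030, 145, 2950]); translate([456, 0, 0]) cube([884, 145, 2064]); }
translate([0, 5105, 0]) cube([3030, 145, 2950]);
translate([0, 145, 0]) cube([145, 4960, 2950]);
translate([2885, 145, 0]) cube([145, 4960, 2950]);


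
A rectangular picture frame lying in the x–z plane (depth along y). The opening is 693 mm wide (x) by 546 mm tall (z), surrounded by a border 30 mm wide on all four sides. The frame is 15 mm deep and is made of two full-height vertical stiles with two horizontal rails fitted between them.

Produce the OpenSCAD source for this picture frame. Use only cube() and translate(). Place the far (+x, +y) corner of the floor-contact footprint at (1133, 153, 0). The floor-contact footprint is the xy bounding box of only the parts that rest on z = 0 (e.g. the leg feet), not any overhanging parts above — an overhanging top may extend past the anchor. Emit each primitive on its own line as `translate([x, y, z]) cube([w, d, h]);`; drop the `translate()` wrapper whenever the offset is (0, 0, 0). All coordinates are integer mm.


translate([380, 138, 0]) cube([30, 15, 606]);
translate([1103, 138, 0]) cube([30, 15, 606]);
translate([410, 138, 0]) cube([693, 15, 30]);
translate([410, 138, 576]) cube([693, 15, 30]);


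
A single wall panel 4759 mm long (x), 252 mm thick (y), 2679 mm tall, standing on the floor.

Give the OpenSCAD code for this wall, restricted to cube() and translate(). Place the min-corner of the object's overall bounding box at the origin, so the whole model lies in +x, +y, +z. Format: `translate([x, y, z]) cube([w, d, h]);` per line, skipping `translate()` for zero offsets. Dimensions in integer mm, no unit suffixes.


cube([4759, 252, 2679]);


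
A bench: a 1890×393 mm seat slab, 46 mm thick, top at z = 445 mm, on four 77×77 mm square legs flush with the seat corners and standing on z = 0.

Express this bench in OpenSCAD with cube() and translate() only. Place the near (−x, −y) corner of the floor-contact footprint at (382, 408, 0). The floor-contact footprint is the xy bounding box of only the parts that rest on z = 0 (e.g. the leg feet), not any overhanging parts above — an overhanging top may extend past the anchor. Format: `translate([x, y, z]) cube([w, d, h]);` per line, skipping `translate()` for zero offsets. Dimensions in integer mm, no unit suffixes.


translate([382, 408, 399]) cube([1890, 393, 46]);
translate([382, 408, 0]) cube([77, 77, 399]);
translate([382, 724, 0]) cube([77, 77, 399]);
translate([2195, 408, 0]) cube([77, 77, 399]);
translate([2195, 724, 0]) cube([77, 77, 399]);
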